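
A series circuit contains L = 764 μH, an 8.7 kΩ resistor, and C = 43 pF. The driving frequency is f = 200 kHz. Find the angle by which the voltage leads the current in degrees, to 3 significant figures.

-63.6°

ω = 2πf = 1.257e+06 rad/s
X_L = ωL = 960 Ω
X_C = 1/(ωC) = 18500 Ω
Net reactance X = X_L − X_C = -17500 Ω
Z = 8700 − j17500 Ω
|Z| = √(8700² + 17500²) = 19600 Ω
∠Z = arctan(-17500/8700) = -63.6°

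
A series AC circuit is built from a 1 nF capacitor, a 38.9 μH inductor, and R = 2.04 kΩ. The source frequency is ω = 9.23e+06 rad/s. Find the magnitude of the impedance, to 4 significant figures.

X_L = ωL = 359.0 Ω
X_C = 1/(ωC) = 108.3 Ω
Net reactance X = X_L − X_C = 250.7 Ω
Z = 2040 + j250.7 Ω
|Z| = √(2040² + 250.7²) = 2055 Ω

2055 Ω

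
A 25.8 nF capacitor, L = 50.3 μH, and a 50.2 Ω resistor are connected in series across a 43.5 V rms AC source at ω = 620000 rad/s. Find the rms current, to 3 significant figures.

735 mA

X_L = ωL = 31.2 Ω
X_C = 1/(ωC) = 62.5 Ω
Net reactance X = X_L − X_C = -31.3 Ω
Z = 50.2 − j31.3 Ω
|Z| = √(50.2² + 31.3²) = 59.2 Ω
I = V/|Z| = 43.5/59.2 = 735 mA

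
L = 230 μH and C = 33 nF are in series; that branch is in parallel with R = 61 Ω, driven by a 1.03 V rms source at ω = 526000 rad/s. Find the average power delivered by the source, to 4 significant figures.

X_L = ωL = 121.0 Ω
X_C = 1/(ωC) = 57.61 Ω
Branch 1: Z₁ = R = 61.00 Ω
Branch 2 (series LC): Z₂ = j(X_L − X_C) = j63.37 Ω
Parallel: Z = Z₁Z₂/(Z₁+Z₂), |Z| = 43.95 Ω, ∠Z = 43.91°
I = V/|Z| = 23.44 mA
P = VI cos φ = 1.03 × 0.02344 × cos(43.91°) = 17.39 mW

17.39 mW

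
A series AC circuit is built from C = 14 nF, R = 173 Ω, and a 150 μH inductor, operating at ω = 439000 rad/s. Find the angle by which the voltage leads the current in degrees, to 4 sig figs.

-29.24°

X_L = ωL = 65.85 Ω
X_C = 1/(ωC) = 162.7 Ω
Net reactance X = X_L − X_C = -96.86 Ω
Z = 173.0 − j96.86 Ω
|Z| = √(173.0² + 96.86²) = 198.3 Ω
∠Z = arctan(-96.86/173.0) = -29.24°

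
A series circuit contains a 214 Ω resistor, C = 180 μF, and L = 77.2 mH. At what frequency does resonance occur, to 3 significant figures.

ω₀ = 1/√(LC) = 1/√(0.0772 × 0.00018) = 268.3 rad/s
f₀ = ω₀/(2π) = 42.7 Hz

42.7 Hz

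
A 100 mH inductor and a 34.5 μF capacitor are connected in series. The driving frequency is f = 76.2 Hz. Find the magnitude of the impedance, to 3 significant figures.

12.7 Ω

ω = 2πf = 478.8 rad/s
X_L = ωL = 47.9 Ω
X_C = 1/(ωC) = 60.5 Ω
Net reactance X = X_L − X_C = -12.7 Ω
Z = − j12.7 Ω
|Z| = √(0² + 12.7²) = 12.7 Ω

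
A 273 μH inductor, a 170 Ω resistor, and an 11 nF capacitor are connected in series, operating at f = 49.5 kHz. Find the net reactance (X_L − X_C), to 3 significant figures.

ω = 2πf = 311000 rad/s
X_L = ωL = 84.9 Ω
X_C = 1/(ωC) = 292 Ω
X = 84.9 − 292 = -207 Ω

-207 Ω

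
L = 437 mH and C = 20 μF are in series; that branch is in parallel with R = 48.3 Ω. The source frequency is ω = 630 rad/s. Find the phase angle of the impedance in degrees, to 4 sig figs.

13.85°

X_L = ωL = 275.3 Ω
X_C = 1/(ωC) = 79.37 Ω
Branch 1: Z₁ = R = 48.30 Ω
Branch 2 (series LC): Z₂ = j(X_L − X_C) = j195.9 Ω
Parallel: Z = Z₁Z₂/(Z₁+Z₂), |Z| = 46.90 Ω, ∠Z = 13.85°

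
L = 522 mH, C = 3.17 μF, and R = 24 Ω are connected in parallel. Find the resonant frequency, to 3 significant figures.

124 Hz

ω₀ = 1/√(LC) = 1/√(0.522 × 3.17e-06) = 777.4 rad/s
f₀ = ω₀/(2π) = 124 Hz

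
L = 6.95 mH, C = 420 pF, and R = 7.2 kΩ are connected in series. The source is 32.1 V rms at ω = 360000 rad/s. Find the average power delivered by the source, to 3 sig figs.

X_L = ωL = 2500 Ω
X_C = 1/(ωC) = 6610 Ω
Net reactance X = X_L − X_C = -4110 Ω
Z = 7200 − j4110 Ω
|Z| = √(7200² + 4110²) = 8290 Ω
∠Z = arctan(-4110/7200) = -29.7°
I = V/|Z| = 3.87 mA
P = VI cos φ = 32.1 × 0.00387 × cos(-29.7°) = 108 mW

108 mW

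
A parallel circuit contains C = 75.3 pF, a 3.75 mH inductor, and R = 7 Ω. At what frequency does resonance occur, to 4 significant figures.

299.5 kHz

ω₀ = 1/√(LC) = 1/√(0.00375 × 7.53e-11) = 1.882e+06 rad/s
f₀ = ω₀/(2π) = 299.5 kHz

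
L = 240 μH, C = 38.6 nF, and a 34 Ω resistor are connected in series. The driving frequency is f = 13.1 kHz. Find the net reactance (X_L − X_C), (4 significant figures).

ω = 2πf = 82310 rad/s
X_L = ωL = 19.75 Ω
X_C = 1/(ωC) = 314.7 Ω
X = 19.75 − 314.7 = -295.0 Ω

-295.0 Ω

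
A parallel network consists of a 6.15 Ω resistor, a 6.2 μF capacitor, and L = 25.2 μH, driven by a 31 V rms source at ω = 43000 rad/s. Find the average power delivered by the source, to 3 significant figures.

X_L = ωL = 1.08 Ω
X_C = 1/(ωC) = 3.75 Ω
Parallel: admittances add. Y = 1/R + 1/(jωL) + jωC
Y = (0.163 − j0.656) S
|Y| = 0.676 S → |Z| = 1/|Y| = 1.48 Ω, ∠Z = −∠Y = 76.1°
I = V/|Z| = 21.0 A
P = VI cos φ = 31 × 21.0 × cos(76.1°) = 156 W

156 W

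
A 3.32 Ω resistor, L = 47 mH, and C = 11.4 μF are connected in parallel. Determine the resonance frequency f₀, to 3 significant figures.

ω₀ = 1/√(LC) = 1/√(0.047 × 1.14e-05) = 1366 rad/s
f₀ = ω₀/(2π) = 217 Hz

217 Hz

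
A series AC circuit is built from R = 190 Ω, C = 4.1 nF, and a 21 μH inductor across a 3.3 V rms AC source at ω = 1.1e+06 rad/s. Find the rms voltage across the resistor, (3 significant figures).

2.28 V

X_L = ωL = 23.1 Ω
X_C = 1/(ωC) = 222 Ω
Net reactance X = X_L − X_C = -199 Ω
Z = 190 − j199 Ω
|Z| = √(190² + 199²) = 275 Ω
I = V/|Z| = 12.0 mA
V_R = I·|Z_R| = 0.0120 × 190 = 2.28 V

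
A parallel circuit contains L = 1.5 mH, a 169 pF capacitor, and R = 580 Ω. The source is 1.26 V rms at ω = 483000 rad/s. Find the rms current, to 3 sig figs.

2.72 mA

X_L = ωL = 724 Ω
X_C = 1/(ωC) = 12300 Ω
Parallel: admittances add. Y = 1/R + 1/(jωL) + jωC
Y = (0.00172 − j0.00130) S
|Y| = 0.00216 S → |Z| = 1/|Y| = 463 Ω, ∠Z = −∠Y = 37.0°
I = V/|Z| = 1.26/463 = 2.72 mA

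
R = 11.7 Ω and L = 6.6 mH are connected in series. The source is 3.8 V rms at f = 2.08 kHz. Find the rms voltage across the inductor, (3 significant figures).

3.77 V

ω = 2πf = 13070 rad/s
X_L = ωL = 86.3 Ω
Z = 11.7 + j86.3 Ω
|Z| = √(11.7² + 86.3²) = 87.0 Ω
I = V/|Z| = 43.7 mA
V_L = I·|Z_L| = 0.0437 × 86.3 = 3.77 V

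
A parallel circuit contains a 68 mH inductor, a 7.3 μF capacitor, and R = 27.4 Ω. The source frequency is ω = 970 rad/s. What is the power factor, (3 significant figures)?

0.976

X_L = ωL = 66.0 Ω
X_C = 1/(ωC) = 141 Ω
Parallel: admittances add. Y = 1/R + 1/(jωL) + jωC
Y = (0.0365 − j0.00808) S
|Y| = 0.0374 S → |Z| = 1/|Y| = 26.8 Ω, ∠Z = −∠Y = 12.5°
cos φ = cos(12.5°) = 0.976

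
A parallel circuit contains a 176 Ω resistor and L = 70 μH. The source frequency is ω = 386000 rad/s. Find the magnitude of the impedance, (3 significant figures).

26.7 Ω

X_L = ωL = 27.0 Ω
Parallel: admittances add. Y = 1/R + 1/(jωL)
Y = (0.00568 − j0.0370) S
|Y| = 0.0374 S → |Z| = 1/|Y| = 26.7 Ω, ∠Z = −∠Y = 81.3°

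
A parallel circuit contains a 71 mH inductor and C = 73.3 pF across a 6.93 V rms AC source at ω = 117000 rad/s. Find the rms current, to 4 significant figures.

774.8 μA

X_L = ωL = 8307 Ω
X_C = 1/(ωC) = 116600 Ω
Parallel: admittances add. Y = 1/(jωL) + jωC
Y = (0 − j0.0001118) S
|Y| = 0.0001118 S → |Z| = 1/|Y| = 8944 Ω, ∠Z = −∠Y = 90.00°
I = V/|Z| = 6.93/8944 = 774.8 μA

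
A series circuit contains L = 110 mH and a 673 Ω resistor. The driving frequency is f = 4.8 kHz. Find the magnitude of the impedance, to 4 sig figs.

ω = 2πf = 30160 rad/s
X_L = ωL = 3318 Ω
Z = 673.0 + j3318 Ω
|Z| = √(673.0² + 3318²) = 3385 Ω

3385 Ω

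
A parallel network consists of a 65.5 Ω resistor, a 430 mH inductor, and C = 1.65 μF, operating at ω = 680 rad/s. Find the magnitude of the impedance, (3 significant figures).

64.8 Ω

X_L = ωL = 292 Ω
X_C = 1/(ωC) = 891 Ω
Parallel: admittances add. Y = 1/R + 1/(jωL) + jωC
Y = (0.0153 − j0.00230) S
|Y| = 0.0154 S → |Z| = 1/|Y| = 64.8 Ω, ∠Z = −∠Y = 8.56°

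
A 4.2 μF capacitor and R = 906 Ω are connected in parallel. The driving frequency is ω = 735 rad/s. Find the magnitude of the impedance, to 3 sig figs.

X_C = 1/(ωC) = 324 Ω
Parallel: admittances add. Y = 1/R + jωC
Y = (0.00110 + j0.00309) S
|Y| = 0.00328 S → |Z| = 1/|Y| = 305 Ω, ∠Z = −∠Y = -70.3°

305 Ω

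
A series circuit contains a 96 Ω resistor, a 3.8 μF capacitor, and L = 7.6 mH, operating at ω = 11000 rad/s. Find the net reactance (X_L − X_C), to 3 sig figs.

59.7 Ω

X_L = ωL = 83.6 Ω
X_C = 1/(ωC) = 23.9 Ω
X = 83.6 − 23.9 = 59.7 Ω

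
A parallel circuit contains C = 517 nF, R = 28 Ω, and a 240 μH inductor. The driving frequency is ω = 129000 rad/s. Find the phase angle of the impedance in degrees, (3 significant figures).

X_L = ωL = 31.0 Ω
X_C = 1/(ωC) = 15.0 Ω
Parallel: admittances add. Y = 1/R + 1/(jωL) + jωC
Y = (0.0357 + j0.0344) S
|Y| = 0.0496 S → |Z| = 1/|Y| = 20.2 Ω, ∠Z = −∠Y = -43.9°

-43.9°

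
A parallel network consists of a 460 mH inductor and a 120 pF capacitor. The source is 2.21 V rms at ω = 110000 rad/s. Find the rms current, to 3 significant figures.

14.5 μA

X_L = ωL = 50600 Ω
X_C = 1/(ωC) = 75800 Ω
Parallel: admittances add. Y = 1/(jωL) + jωC
Y = (0 − j6.56e-06) S
|Y| = 6.56e-06 S → |Z| = 1/|Y| = 152000 Ω, ∠Z = −∠Y = 90.0°
I = V/|Z| = 2.21/152000 = 14.5 μA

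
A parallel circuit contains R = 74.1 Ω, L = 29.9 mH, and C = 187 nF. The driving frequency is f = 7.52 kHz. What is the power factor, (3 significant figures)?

0.857

ω = 2πf = 47250 rad/s
X_L = ωL = 1410 Ω
X_C = 1/(ωC) = 113 Ω
Parallel: admittances add. Y = 1/R + 1/(jωL) + jωC
Y = (0.0135 + j0.00813) S
|Y| = 0.0158 S → |Z| = 1/|Y| = 63.5 Ω, ∠Z = −∠Y = -31.1°
cos φ = cos(-31.1°) = 0.857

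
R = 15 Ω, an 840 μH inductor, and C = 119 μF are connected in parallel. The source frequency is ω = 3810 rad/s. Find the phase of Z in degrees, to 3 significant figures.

X_L = ωL = 3.20 Ω
X_C = 1/(ωC) = 2.21 Ω
Parallel: admittances add. Y = 1/R + 1/(jωL) + jωC
Y = (0.0667 + j0.141) S
|Y| = 0.156 S → |Z| = 1/|Y| = 6.41 Ω, ∠Z = −∠Y = -64.7°

-64.7°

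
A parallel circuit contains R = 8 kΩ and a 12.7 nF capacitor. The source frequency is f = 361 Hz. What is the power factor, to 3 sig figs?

ω = 2πf = 2268 rad/s
X_C = 1/(ωC) = 34700 Ω
Parallel: admittances add. Y = 1/R + jωC
Y = (0.000125 + j2.88e-05) S
|Y| = 0.000128 S → |Z| = 1/|Y| = 7800 Ω, ∠Z = −∠Y = -13.0°
cos φ = cos(-13.0°) = 0.974

0.974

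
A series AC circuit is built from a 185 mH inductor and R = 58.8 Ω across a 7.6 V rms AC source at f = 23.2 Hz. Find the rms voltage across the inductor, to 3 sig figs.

3.17 V

ω = 2πf = 145.8 rad/s
X_L = ωL = 27.0 Ω
Z = 58.8 + j27.0 Ω
|Z| = √(58.8² + 27.0²) = 64.7 Ω
I = V/|Z| = 117 mA
V_L = I·|Z_L| = 0.117 × 27.0 = 3.17 V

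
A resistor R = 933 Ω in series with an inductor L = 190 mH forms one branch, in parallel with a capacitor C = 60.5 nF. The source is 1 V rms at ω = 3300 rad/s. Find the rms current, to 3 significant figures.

796 μA

X_L = ωL = 627 Ω
X_C = 1/(ωC) = 5010 Ω
Branch 1 (R+jX_L): Z₁ = 933 + j627 Ω, |Z₁| = 1120 Ω
Branch 2 (−jX_C): Z₂ = −j5010 Ω
Parallel: Z = Z₁Z₂/(Z₁+Z₂), |Z| = 1260 Ω, ∠Z = 21.9°
I = V/|Z| = 1/1260 = 796 μA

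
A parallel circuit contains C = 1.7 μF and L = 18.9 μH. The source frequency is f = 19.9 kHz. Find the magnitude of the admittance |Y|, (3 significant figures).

211 mS

ω = 2πf = 125000 rad/s
X_L = ωL = 2.36 Ω
X_C = 1/(ωC) = 4.70 Ω
Parallel: admittances add. Y = 1/(jωL) + jωC
Y = (0 − j0.211) S
|Y| = 0.211 S → |Z| = 1/|Y| = 4.75 Ω, ∠Z = −∠Y = 90.0°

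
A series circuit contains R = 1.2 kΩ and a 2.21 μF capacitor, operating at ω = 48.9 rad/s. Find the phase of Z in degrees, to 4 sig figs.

X_C = 1/(ωC) = 9253 Ω
Z = 1200 − j9253 Ω
|Z| = √(1200² + 9253²) = 9331 Ω
∠Z = arctan(-9253/1200) = -82.61°

-82.61°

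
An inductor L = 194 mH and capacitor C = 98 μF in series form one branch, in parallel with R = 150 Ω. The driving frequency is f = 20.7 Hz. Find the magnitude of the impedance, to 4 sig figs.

50.16 Ω

ω = 2πf = 130.1 rad/s
X_L = ωL = 25.23 Ω
X_C = 1/(ωC) = 78.46 Ω
Branch 1: Z₁ = R = 150.0 Ω
Branch 2 (series LC): Z₂ = j(X_L − X_C) = −j53.22 Ω
Parallel: Z = Z₁Z₂/(Z₁+Z₂), |Z| = 50.16 Ω, ∠Z = -70.46°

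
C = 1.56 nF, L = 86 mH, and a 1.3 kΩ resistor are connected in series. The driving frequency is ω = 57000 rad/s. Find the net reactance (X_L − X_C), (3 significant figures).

X_L = ωL = 4900 Ω
X_C = 1/(ωC) = 11200 Ω
X = 4900 − 11200 = -6340 Ω

-6340 Ω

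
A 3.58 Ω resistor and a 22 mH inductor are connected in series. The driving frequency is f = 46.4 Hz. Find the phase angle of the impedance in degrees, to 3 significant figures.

60.8°

ω = 2πf = 291.5 rad/s
X_L = ωL = 6.41 Ω
Z = 3.58 + j6.41 Ω
|Z| = √(3.58² + 6.41²) = 7.35 Ω
∠Z = arctan(6.41/3.58) = 60.8°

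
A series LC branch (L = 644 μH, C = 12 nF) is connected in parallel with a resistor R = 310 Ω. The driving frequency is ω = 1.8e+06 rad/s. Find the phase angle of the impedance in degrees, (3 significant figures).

X_L = ωL = 1160 Ω
X_C = 1/(ωC) = 46.3 Ω
Branch 1: Z₁ = R = 310 Ω
Branch 2 (series LC): Z₂ = j(X_L − X_C) = j1110 Ω
Parallel: Z = Z₁Z₂/(Z₁+Z₂), |Z| = 299 Ω, ∠Z = 15.6°

15.6°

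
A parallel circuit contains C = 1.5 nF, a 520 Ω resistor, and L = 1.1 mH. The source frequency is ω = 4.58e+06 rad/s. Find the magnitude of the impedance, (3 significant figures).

144 Ω

X_L = ωL = 5040 Ω
X_C = 1/(ωC) = 146 Ω
Parallel: admittances add. Y = 1/R + 1/(jωL) + jωC
Y = (0.00192 + j0.00667) S
|Y| = 0.00694 S → |Z| = 1/|Y| = 144 Ω, ∠Z = −∠Y = -73.9°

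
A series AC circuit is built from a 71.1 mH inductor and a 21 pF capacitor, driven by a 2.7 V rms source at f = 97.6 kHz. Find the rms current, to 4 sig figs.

ω = 2πf = 613200 rad/s
X_L = ωL = 43600 Ω
X_C = 1/(ωC) = 77650 Ω
Net reactance X = X_L − X_C = -34050 Ω
Z = − j34050 Ω
|Z| = √(0² + 34050²) = 34050 Ω
I = V/|Z| = 2.7/34050 = 79.29 μA

79.29 μA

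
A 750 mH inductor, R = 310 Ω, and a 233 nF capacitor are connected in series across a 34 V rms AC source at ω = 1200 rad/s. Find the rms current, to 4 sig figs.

12.62 mA

X_L = ωL = 900.0 Ω
X_C = 1/(ωC) = 3577 Ω
Net reactance X = X_L − X_C = -2677 Ω
Z = 310.0 − j2677 Ω
|Z| = √(310.0² + 2677²) = 2694 Ω
I = V/|Z| = 34/2694 = 12.62 mA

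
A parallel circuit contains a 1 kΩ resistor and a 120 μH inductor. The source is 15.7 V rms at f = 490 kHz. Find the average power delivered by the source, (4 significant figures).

246.5 mW

ω = 2πf = 3.079e+06 rad/s
X_L = ωL = 369.5 Ω
Parallel: admittances add. Y = 1/R + 1/(jωL)
Y = (0.001000 − j0.002707) S
|Y| = 0.002886 S → |Z| = 1/|Y| = 346.6 Ω, ∠Z = −∠Y = 69.72°
I = V/|Z| = 45.30 mA
P = VI cos φ = 15.7 × 0.04530 × cos(69.72°) = 246.5 mW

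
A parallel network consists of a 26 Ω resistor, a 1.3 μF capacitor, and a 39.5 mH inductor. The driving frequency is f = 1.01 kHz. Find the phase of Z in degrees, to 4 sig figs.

-6.321°

ω = 2πf = 6346 rad/s
X_L = ωL = 250.7 Ω
X_C = 1/(ωC) = 121.2 Ω
Parallel: admittances add. Y = 1/R + 1/(jωL) + jωC
Y = (0.03846 + j0.004260) S
|Y| = 0.03870 S → |Z| = 1/|Y| = 25.84 Ω, ∠Z = −∠Y = -6.321°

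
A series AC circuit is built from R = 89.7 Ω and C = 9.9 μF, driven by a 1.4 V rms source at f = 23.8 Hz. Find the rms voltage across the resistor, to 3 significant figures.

ω = 2πf = 149.5 rad/s
X_C = 1/(ωC) = 675 Ω
Z = 89.7 − j675 Ω
|Z| = √(89.7² + 675²) = 681 Ω
I = V/|Z| = 2.05 mA
V_R = I·|Z_R| = 0.00205 × 89.7 = 0.184 V

0.184 V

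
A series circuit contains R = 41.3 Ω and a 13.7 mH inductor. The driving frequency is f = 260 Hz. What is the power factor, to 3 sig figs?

ω = 2πf = 1634 rad/s
X_L = ωL = 22.4 Ω
Z = 41.3 + j22.4 Ω
|Z| = √(41.3² + 22.4²) = 47.0 Ω
∠Z = arctan(22.4/41.3) = 28.5°
cos φ = cos(28.5°) = 0.879

0.879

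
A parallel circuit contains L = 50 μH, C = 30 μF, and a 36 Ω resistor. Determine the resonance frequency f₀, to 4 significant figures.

4.109 kHz

ω₀ = 1/√(LC) = 1/√(5e-05 × 3e-05) = 25820 rad/s
f₀ = ω₀/(2π) = 4.109 kHz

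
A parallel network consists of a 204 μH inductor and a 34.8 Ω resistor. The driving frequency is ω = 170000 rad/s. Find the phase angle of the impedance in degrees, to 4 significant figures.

45.10°

X_L = ωL = 34.68 Ω
Parallel: admittances add. Y = 1/R + 1/(jωL)
Y = (0.02874 − j0.02884) S
|Y| = 0.04071 S → |Z| = 1/|Y| = 24.56 Ω, ∠Z = −∠Y = 45.10°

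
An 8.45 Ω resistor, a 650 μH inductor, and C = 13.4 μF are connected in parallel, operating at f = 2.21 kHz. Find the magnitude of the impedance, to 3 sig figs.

7.13 Ω

ω = 2πf = 13890 rad/s
X_L = ωL = 9.03 Ω
X_C = 1/(ωC) = 5.37 Ω
Parallel: admittances add. Y = 1/R + 1/(jωL) + jωC
Y = (0.118 + j0.0753) S
|Y| = 0.140 S → |Z| = 1/|Y| = 7.13 Ω, ∠Z = −∠Y = -32.5°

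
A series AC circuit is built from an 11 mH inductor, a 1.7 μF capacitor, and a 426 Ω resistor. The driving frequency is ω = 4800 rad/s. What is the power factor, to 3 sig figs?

0.987

X_L = ωL = 52.8 Ω
X_C = 1/(ωC) = 123 Ω
Net reactance X = X_L − X_C = -69.7 Ω
Z = 426 − j69.7 Ω
|Z| = √(426² + 69.7²) = 432 Ω
∠Z = arctan(-69.7/426) = -9.30°
cos φ = cos(-9.30°) = 0.987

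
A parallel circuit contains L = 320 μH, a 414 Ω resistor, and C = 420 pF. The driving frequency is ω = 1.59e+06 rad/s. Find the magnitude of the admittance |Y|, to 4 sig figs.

X_L = ωL = 508.8 Ω
X_C = 1/(ωC) = 1497 Ω
Parallel: admittances add. Y = 1/R + 1/(jωL) + jωC
Y = (0.002415 − j0.001298) S
|Y| = 0.002742 S → |Z| = 1/|Y| = 364.7 Ω, ∠Z = −∠Y = 28.25°

2.742 mS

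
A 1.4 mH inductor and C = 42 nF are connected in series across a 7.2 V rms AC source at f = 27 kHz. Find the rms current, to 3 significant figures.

ω = 2πf = 169600 rad/s
X_L = ωL = 238 Ω
X_C = 1/(ωC) = 140 Ω
Net reactance X = X_L − X_C = 97.2 Ω
Z = j97.2 Ω
|Z| = √(0² + 97.2²) = 97.2 Ω
I = V/|Z| = 7.2/97.2 = 74.1 mA

74.1 mA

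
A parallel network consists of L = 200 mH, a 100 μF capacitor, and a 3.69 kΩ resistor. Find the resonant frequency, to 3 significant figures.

35.6 Hz

ω₀ = 1/√(LC) = 1/√(0.2 × 0.0001) = 223.6 rad/s
f₀ = ω₀/(2π) = 35.6 Hz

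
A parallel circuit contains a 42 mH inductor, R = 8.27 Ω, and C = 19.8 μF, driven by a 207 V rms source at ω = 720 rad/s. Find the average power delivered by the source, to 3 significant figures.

5.18 kW

X_L = ωL = 30.2 Ω
X_C = 1/(ωC) = 70.1 Ω
Parallel: admittances add. Y = 1/R + 1/(jωL) + jωC
Y = (0.121 − j0.0188) S
|Y| = 0.122 S → |Z| = 1/|Y| = 8.17 Ω, ∠Z = −∠Y = 8.84°
I = V/|Z| = 25.3 A
P = VI cos φ = 207 × 25.3 × cos(8.84°) = 5.18 kW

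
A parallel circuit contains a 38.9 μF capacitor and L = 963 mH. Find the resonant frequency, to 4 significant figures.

26.00 Hz

ω₀ = 1/√(LC) = 1/√(0.963 × 3.89e-05) = 163.4 rad/s
f₀ = ω₀/(2π) = 26.00 Hz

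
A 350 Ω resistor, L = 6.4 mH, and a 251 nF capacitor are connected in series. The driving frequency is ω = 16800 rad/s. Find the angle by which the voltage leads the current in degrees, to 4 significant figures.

X_L = ωL = 107.5 Ω
X_C = 1/(ωC) = 237.1 Ω
Net reactance X = X_L − X_C = -129.6 Ω
Z = 350.0 − j129.6 Ω
|Z| = √(350.0² + 129.6²) = 373.2 Ω
∠Z = arctan(-129.6/350.0) = -20.32°

-20.32°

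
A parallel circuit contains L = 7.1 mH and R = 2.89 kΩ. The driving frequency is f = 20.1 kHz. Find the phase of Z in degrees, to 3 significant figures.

72.8°

ω = 2πf = 126300 rad/s
X_L = ωL = 897 Ω
Parallel: admittances add. Y = 1/R + 1/(jωL)
Y = (0.000346 − j0.00112) S
|Y| = 0.00117 S → |Z| = 1/|Y| = 856 Ω, ∠Z = −∠Y = 72.8°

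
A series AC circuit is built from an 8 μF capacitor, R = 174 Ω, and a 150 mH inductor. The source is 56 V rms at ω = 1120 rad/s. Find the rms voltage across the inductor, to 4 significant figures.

51.44 V

X_L = ωL = 168.0 Ω
X_C = 1/(ωC) = 111.6 Ω
Net reactance X = X_L − X_C = 56.39 Ω
Z = 174.0 + j56.39 Ω
|Z| = √(174.0² + 56.39²) = 182.9 Ω
I = V/|Z| = 306.2 mA
V_L = I·|Z_L| = 0.3062 × 168.0 = 51.44 V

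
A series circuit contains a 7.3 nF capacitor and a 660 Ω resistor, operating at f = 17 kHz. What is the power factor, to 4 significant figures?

0.4576

ω = 2πf = 106800 rad/s
X_C = 1/(ωC) = 1282 Ω
Z = 660.0 − j1282 Ω
|Z| = √(660.0² + 1282²) = 1442 Ω
∠Z = arctan(-1282/660.0) = -62.77°
cos φ = cos(-62.77°) = 0.4576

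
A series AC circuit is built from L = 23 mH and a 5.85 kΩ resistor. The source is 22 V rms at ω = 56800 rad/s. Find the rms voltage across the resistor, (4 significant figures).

X_L = ωL = 1306 Ω
Z = 5850 + j1306 Ω
|Z| = √(5850² + 1306²) = 5994 Ω
I = V/|Z| = 3.670 mA
V_R = I·|Z_R| = 0.003670 × 5850 = 21.47 V

21.47 V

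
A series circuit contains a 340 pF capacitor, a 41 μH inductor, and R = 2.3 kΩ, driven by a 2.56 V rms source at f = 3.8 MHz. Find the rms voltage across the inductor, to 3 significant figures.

ω = 2πf = 2.388e+07 rad/s
X_L = ωL = 979 Ω
X_C = 1/(ωC) = 123 Ω
Net reactance X = X_L − X_C = 856 Ω
Z = 2300 + j856 Ω
|Z| = √(2300² + 856²) = 2450 Ω
I = V/|Z| = 1.04 mA
V_L = I·|Z_L| = 0.00104 × 979 = 1.02 V

1.02 V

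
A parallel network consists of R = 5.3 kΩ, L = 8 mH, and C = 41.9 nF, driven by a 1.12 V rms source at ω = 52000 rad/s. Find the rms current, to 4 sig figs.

X_L = ωL = 416.0 Ω
X_C = 1/(ωC) = 459.0 Ω
Parallel: admittances add. Y = 1/R + 1/(jωL) + jωC
Y = (0.0001887 − j0.0002250) S
|Y| = 0.0002937 S → |Z| = 1/|Y| = 3405 Ω, ∠Z = −∠Y = 50.02°
I = V/|Z| = 1.12/3405 = 328.9 μA

328.9 μA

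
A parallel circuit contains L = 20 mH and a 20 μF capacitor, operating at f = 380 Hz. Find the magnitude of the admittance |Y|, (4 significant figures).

26.81 mS

ω = 2πf = 2388 rad/s
X_L = ωL = 47.75 Ω
X_C = 1/(ωC) = 20.94 Ω
Parallel: admittances add. Y = 1/(jωL) + jωC
Y = (0 + j0.02681) S
|Y| = 0.02681 S → |Z| = 1/|Y| = 37.30 Ω, ∠Z = −∠Y = -90.00°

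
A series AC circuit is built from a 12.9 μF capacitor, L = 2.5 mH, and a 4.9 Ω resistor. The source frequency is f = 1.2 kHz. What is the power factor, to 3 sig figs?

ω = 2πf = 7540 rad/s
X_L = ωL = 18.8 Ω
X_C = 1/(ωC) = 10.3 Ω
Net reactance X = X_L − X_C = 8.57 Ω
Z = 4.90 + j8.57 Ω
|Z| = √(4.90² + 8.57²) = 9.87 Ω
∠Z = arctan(8.57/4.90) = 60.2°
cos φ = cos(60.2°) = 0.496

0.496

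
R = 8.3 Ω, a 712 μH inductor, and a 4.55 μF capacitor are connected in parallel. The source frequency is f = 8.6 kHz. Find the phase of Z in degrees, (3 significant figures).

ω = 2πf = 54040 rad/s
X_L = ωL = 38.5 Ω
X_C = 1/(ωC) = 4.07 Ω
Parallel: admittances add. Y = 1/R + 1/(jωL) + jωC
Y = (0.120 + j0.220) S
|Y| = 0.251 S → |Z| = 1/|Y| = 3.99 Ω, ∠Z = −∠Y = -61.3°

-61.3°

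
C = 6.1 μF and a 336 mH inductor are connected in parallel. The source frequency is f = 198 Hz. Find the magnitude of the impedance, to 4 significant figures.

ω = 2πf = 1244 rad/s
X_L = ωL = 418.0 Ω
X_C = 1/(ωC) = 131.8 Ω
Parallel: admittances add. Y = 1/(jωL) + jωC
Y = (0 + j0.005197) S
|Y| = 0.005197 S → |Z| = 1/|Y| = 192.4 Ω, ∠Z = −∠Y = -90.00°

192.4 Ω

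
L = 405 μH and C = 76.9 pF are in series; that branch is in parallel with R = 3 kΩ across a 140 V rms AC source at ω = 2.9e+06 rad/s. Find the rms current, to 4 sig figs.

62.99 mA

X_L = ωL = 1174 Ω
X_C = 1/(ωC) = 4484 Ω
Branch 1: Z₁ = R = 3000 Ω
Branch 2 (series LC): Z₂ = j(X_L − X_C) = −j3310 Ω
Parallel: Z = Z₁Z₂/(Z₁+Z₂), |Z| = 2223 Ω, ∠Z = -42.19°
I = V/|Z| = 140/2223 = 62.99 mA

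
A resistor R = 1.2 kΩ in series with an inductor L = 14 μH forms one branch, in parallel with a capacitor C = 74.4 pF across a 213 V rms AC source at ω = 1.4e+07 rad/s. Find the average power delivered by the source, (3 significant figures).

36.8 W

X_L = ωL = 196 Ω
X_C = 1/(ωC) = 960 Ω
Branch 1 (R+jX_L): Z₁ = 1200 + j196 Ω, |Z₁| = 1220 Ω
Branch 2 (−jX_C): Z₂ = −j960 Ω
Parallel: Z = Z₁Z₂/(Z₁+Z₂), |Z| = 821 Ω, ∠Z = -48.2°
I = V/|Z| = 260 mA
P = VI cos φ = 213 × 0.260 × cos(-48.2°) = 36.8 W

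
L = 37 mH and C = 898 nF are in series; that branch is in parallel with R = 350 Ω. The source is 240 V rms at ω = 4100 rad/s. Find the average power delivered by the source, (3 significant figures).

X_L = ωL = 152 Ω
X_C = 1/(ωC) = 272 Ω
Branch 1: Z₁ = R = 350 Ω
Branch 2 (series LC): Z₂ = j(X_L − X_C) = −j120 Ω
Parallel: Z = Z₁Z₂/(Z₁+Z₂), |Z| = 113 Ω, ∠Z = -71.1°
I = V/|Z| = 2.12 A
P = VI cos φ = 240 × 2.12 × cos(-71.1°) = 165 W

165 W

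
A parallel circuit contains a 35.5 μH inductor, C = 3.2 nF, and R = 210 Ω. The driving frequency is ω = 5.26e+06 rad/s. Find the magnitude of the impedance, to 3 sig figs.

X_L = ωL = 187 Ω
X_C = 1/(ωC) = 59.4 Ω
Parallel: admittances add. Y = 1/R + 1/(jωL) + jωC
Y = (0.00476 + j0.0115) S
|Y| = 0.0124 S → |Z| = 1/|Y| = 80.5 Ω, ∠Z = −∠Y = -67.5°

80.5 Ω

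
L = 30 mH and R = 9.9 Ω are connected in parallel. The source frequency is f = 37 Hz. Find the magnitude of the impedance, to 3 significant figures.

ω = 2πf = 232.5 rad/s
X_L = ωL = 6.97 Ω
Parallel: admittances add. Y = 1/R + 1/(jωL)
Y = (0.101 − j0.143) S
|Y| = 0.175 S → |Z| = 1/|Y| = 5.70 Ω, ∠Z = −∠Y = 54.8°

5.70 Ω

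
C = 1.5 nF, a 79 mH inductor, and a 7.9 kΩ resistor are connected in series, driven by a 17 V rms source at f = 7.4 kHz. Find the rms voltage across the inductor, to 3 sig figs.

ω = 2πf = 46500 rad/s
X_L = ωL = 3670 Ω
X_C = 1/(ωC) = 14300 Ω
Net reactance X = X_L − X_C = -10700 Ω
Z = 7900 − j10700 Ω
|Z| = √(7900² + 10700²) = 13300 Ω
I = V/|Z| = 1.28 mA
V_L = I·|Z_L| = 0.00128 × 3670 = 4.70 V

4.70 V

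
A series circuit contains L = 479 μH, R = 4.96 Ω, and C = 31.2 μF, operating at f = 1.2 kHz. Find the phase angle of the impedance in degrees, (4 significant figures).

-7.345°

ω = 2πf = 7540 rad/s
X_L = ωL = 3.612 Ω
X_C = 1/(ωC) = 4.251 Ω
Net reactance X = X_L − X_C = -0.6394 Ω
Z = 4.960 − j0.6394 Ω
|Z| = √(4.960² + 0.6394²) = 5.001 Ω
∠Z = arctan(-0.6394/4.960) = -7.345°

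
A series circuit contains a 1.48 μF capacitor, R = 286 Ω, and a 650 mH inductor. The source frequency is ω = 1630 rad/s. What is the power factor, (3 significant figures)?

X_L = ωL = 1060 Ω
X_C = 1/(ωC) = 415 Ω
Net reactance X = X_L − X_C = 645 Ω
Z = 286 + j645 Ω
|Z| = √(286² + 645²) = 706 Ω
∠Z = arctan(645/286) = 66.1°
cos φ = cos(66.1°) = 0.405

0.405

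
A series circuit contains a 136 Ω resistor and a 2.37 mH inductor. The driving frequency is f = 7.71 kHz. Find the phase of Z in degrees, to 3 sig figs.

ω = 2πf = 48440 rad/s
X_L = ωL = 115 Ω
Z = 136 + j115 Ω
|Z| = √(136² + 115²) = 178 Ω
∠Z = arctan(115/136) = 40.2°

40.2°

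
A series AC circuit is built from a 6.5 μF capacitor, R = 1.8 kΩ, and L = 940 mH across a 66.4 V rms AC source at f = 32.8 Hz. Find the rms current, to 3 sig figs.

35.3 mA

ω = 2πf = 206.1 rad/s
X_L = ωL = 194 Ω
X_C = 1/(ωC) = 747 Ω
Net reactance X = X_L − X_C = -553 Ω
Z = 1800 − j553 Ω
|Z| = √(1800² + 553²) = 1880 Ω
I = V/|Z| = 66.4/1880 = 35.3 mA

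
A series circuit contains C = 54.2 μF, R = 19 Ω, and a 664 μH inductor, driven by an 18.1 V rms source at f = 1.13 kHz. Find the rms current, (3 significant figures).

947 mA

ω = 2πf = 7100 rad/s
X_L = ωL = 4.71 Ω
X_C = 1/(ωC) = 2.60 Ω
Net reactance X = X_L − X_C = 2.12 Ω
Z = 19.0 + j2.12 Ω
|Z| = √(19.0² + 2.12²) = 19.1 Ω
I = V/|Z| = 18.1/19.1 = 947 mA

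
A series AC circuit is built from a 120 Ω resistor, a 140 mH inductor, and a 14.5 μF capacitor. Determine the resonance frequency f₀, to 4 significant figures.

111.7 Hz

ω₀ = 1/√(LC) = 1/√(0.14 × 1.45e-05) = 701.9 rad/s
f₀ = ω₀/(2π) = 111.7 Hz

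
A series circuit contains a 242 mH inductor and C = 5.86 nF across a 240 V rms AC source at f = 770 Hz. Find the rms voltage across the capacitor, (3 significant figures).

ω = 2πf = 4838 rad/s
X_L = ωL = 1170 Ω
X_C = 1/(ωC) = 35300 Ω
Net reactance X = X_L − X_C = -34100 Ω
Z = − j34100 Ω
|Z| = √(0² + 34100²) = 34100 Ω
I = V/|Z| = 7.04 mA
V_C = I·|Z_C| = 0.00704 × 35300 = 248 V

248 V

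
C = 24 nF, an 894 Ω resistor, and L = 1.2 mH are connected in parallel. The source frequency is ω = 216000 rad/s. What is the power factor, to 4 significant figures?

X_L = ωL = 259.2 Ω
X_C = 1/(ωC) = 192.9 Ω
Parallel: admittances add. Y = 1/R + 1/(jωL) + jωC
Y = (0.001119 + j0.001326) S
|Y| = 0.001735 S → |Z| = 1/|Y| = 576.4 Ω, ∠Z = −∠Y = -49.85°
cos φ = cos(-49.85°) = 0.6448

0.6448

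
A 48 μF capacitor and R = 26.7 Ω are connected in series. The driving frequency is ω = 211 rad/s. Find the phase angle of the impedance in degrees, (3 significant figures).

-74.9°

X_C = 1/(ωC) = 98.7 Ω
Z = 26.7 − j98.7 Ω
|Z| = √(26.7² + 98.7²) = 102 Ω
∠Z = arctan(-98.7/26.7) = -74.9°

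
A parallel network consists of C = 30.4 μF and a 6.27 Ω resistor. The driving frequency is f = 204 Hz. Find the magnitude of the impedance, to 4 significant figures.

ω = 2πf = 1282 rad/s
X_C = 1/(ωC) = 25.66 Ω
Parallel: admittances add. Y = 1/R + jωC
Y = (0.1595 + j0.03897) S
|Y| = 0.1642 S → |Z| = 1/|Y| = 6.091 Ω, ∠Z = −∠Y = -13.73°

6.091 Ω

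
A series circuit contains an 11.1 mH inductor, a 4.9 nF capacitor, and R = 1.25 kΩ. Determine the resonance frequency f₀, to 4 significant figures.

21.58 kHz

ω₀ = 1/√(LC) = 1/√(0.0111 × 4.9e-09) = 135600 rad/s
f₀ = ω₀/(2π) = 21.58 kHz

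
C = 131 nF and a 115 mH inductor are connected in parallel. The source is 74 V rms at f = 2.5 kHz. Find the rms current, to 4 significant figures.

ω = 2πf = 15710 rad/s
X_L = ωL = 1806 Ω
X_C = 1/(ωC) = 486.0 Ω
Parallel: admittances add. Y = 1/(jωL) + jωC
Y = (0 + j0.001504) S
|Y| = 0.001504 S → |Z| = 1/|Y| = 664.8 Ω, ∠Z = −∠Y = -90.00°
I = V/|Z| = 74/664.8 = 111.3 mA

111.3 mA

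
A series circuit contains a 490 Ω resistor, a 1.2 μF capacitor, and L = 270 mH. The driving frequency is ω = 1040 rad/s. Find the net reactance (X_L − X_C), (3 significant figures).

X_L = ωL = 281 Ω
X_C = 1/(ωC) = 801 Ω
X = 281 − 801 = -520 Ω

-520 Ω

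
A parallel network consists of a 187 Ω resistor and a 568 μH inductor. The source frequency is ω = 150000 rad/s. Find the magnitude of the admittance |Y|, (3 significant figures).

12.9 mS

X_L = ωL = 85.2 Ω
Parallel: admittances add. Y = 1/R + 1/(jωL)
Y = (0.00535 − j0.0117) S
|Y| = 0.0129 S → |Z| = 1/|Y| = 77.5 Ω, ∠Z = −∠Y = 65.5°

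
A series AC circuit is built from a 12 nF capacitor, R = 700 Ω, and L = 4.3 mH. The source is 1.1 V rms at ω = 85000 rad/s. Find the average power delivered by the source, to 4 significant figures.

975.7 μW

X_L = ωL = 365.5 Ω
X_C = 1/(ωC) = 980.4 Ω
Net reactance X = X_L − X_C = -614.9 Ω
Z = 700.0 − j614.9 Ω
|Z| = √(700.0² + 614.9²) = 931.7 Ω
∠Z = arctan(-614.9/700.0) = -41.30°
I = V/|Z| = 1.181 mA
P = VI cos φ = 1.1 × 0.001181 × cos(-41.30°) = 975.7 μW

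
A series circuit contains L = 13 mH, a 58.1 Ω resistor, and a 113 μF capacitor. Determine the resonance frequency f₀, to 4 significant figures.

131.3 Hz

ω₀ = 1/√(LC) = 1/√(0.013 × 0.000113) = 825.1 rad/s
f₀ = ω₀/(2π) = 131.3 Hz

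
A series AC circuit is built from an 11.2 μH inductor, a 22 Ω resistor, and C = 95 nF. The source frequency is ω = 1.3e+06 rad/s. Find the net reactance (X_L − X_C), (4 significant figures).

X_L = ωL = 14.56 Ω
X_C = 1/(ωC) = 8.097 Ω
X = 14.56 − 8.097 = 6.463 Ω

6.463 Ω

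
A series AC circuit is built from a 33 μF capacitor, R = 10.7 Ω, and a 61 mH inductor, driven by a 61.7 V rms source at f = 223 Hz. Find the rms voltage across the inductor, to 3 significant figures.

81.5 V

ω = 2πf = 1401 rad/s
X_L = ωL = 85.5 Ω
X_C = 1/(ωC) = 21.6 Ω
Net reactance X = X_L − X_C = 63.8 Ω
Z = 10.7 + j63.8 Ω
|Z| = √(10.7² + 63.8²) = 64.7 Ω
I = V/|Z| = 953 mA
V_L = I·|Z_L| = 0.953 × 85.5 = 81.5 V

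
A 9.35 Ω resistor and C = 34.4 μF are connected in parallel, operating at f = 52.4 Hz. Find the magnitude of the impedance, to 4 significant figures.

ω = 2πf = 329.2 rad/s
X_C = 1/(ωC) = 88.29 Ω
Parallel: admittances add. Y = 1/R + jωC
Y = (0.1070 + j0.01133) S
|Y| = 0.1075 S → |Z| = 1/|Y| = 9.298 Ω, ∠Z = −∠Y = -6.045°

9.298 Ω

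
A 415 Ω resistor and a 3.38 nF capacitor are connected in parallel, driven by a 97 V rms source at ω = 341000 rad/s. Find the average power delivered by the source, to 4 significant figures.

X_C = 1/(ωC) = 867.6 Ω
Parallel: admittances add. Y = 1/R + jωC
Y = (0.002410 + j0.001153) S
|Y| = 0.002671 S → |Z| = 1/|Y| = 374.4 Ω, ∠Z = −∠Y = -25.56°
I = V/|Z| = 259.1 mA
P = VI cos φ = 97 × 0.2591 × cos(-25.56°) = 22.67 W

22.67 W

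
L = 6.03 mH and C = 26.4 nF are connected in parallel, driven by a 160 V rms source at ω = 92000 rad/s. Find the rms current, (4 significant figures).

X_L = ωL = 554.8 Ω
X_C = 1/(ωC) = 411.7 Ω
Parallel: admittances add. Y = 1/(jωL) + jωC
Y = (0 + j0.0006262) S
|Y| = 0.0006262 S → |Z| = 1/|Y| = 1597 Ω, ∠Z = −∠Y = -90.00°
I = V/|Z| = 160/1597 = 100.2 mA

100.2 mA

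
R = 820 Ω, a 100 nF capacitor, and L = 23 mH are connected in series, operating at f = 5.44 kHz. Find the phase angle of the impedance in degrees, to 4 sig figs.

31.05°

ω = 2πf = 34180 rad/s
X_L = ωL = 786.2 Ω
X_C = 1/(ωC) = 292.6 Ω
Net reactance X = X_L − X_C = 493.6 Ω
Z = 820.0 + j493.6 Ω
|Z| = √(820.0² + 493.6²) = 957.1 Ω
∠Z = arctan(493.6/820.0) = 31.05°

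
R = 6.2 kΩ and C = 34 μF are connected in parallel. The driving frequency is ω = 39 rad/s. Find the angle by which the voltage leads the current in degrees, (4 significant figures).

X_C = 1/(ωC) = 754.1 Ω
Parallel: admittances add. Y = 1/R + jωC
Y = (0.0001613 + j0.001326) S
|Y| = 0.001336 S → |Z| = 1/|Y| = 748.6 Ω, ∠Z = −∠Y = -83.06°

-83.06°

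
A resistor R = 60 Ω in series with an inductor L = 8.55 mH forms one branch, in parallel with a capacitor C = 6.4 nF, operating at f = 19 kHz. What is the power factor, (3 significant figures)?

0.261

ω = 2πf = 119400 rad/s
X_L = ωL = 1020 Ω
X_C = 1/(ωC) = 1310 Ω
Branch 1 (R+jX_L): Z₁ = 60.0 + j1020 Ω, |Z₁| = 1020 Ω
Branch 2 (−jX_C): Z₂ = −j1310 Ω
Parallel: Z = Z₁Z₂/(Z₁+Z₂), |Z| = 4550 Ω, ∠Z = 74.9°
cos φ = cos(74.9°) = 0.261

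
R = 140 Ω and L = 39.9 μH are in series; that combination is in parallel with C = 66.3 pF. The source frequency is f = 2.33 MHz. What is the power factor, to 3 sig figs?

0.514

ω = 2πf = 1.464e+07 rad/s
X_L = ωL = 584 Ω
X_C = 1/(ωC) = 1030 Ω
Branch 1 (R+jX_L): Z₁ = 140 + j584 Ω, |Z₁| = 601 Ω
Branch 2 (−jX_C): Z₂ = −j1030 Ω
Parallel: Z = Z₁Z₂/(Z₁+Z₂), |Z| = 1320 Ω, ∠Z = 59.1°
cos φ = cos(59.1°) = 0.514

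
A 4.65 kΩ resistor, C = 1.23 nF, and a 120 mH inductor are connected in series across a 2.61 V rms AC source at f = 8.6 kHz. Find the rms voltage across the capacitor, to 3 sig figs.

ω = 2πf = 54040 rad/s
X_L = ωL = 6480 Ω
X_C = 1/(ωC) = 15000 Ω
Net reactance X = X_L − X_C = -8560 Ω
Z = 4650 − j8560 Ω
|Z| = √(4650² + 8560²) = 9740 Ω
I = V/|Z| = 268 μA
V_C = I·|Z_C| = 0.000268 × 15000 = 4.03 V

4.03 V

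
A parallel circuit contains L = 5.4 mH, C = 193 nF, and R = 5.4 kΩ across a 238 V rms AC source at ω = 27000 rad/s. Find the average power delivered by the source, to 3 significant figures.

10.5 W

X_L = ωL = 146 Ω
X_C = 1/(ωC) = 192 Ω
Parallel: admittances add. Y = 1/R + 1/(jωL) + jωC
Y = (0.000185 − j0.00165) S
|Y| = 0.00166 S → |Z| = 1/|Y| = 603 Ω, ∠Z = −∠Y = 83.6°
I = V/|Z| = 395 mA
P = VI cos φ = 238 × 0.395 × cos(83.6°) = 10.5 W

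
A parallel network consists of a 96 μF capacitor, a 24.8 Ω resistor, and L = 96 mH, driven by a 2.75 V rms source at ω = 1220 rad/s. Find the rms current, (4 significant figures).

318.5 mA

X_L = ωL = 117.1 Ω
X_C = 1/(ωC) = 8.538 Ω
Parallel: admittances add. Y = 1/R + 1/(jωL) + jωC
Y = (0.04032 + j0.1086) S
|Y| = 0.1158 S → |Z| = 1/|Y| = 8.634 Ω, ∠Z = −∠Y = -69.63°
I = V/|Z| = 2.75/8.634 = 318.5 mA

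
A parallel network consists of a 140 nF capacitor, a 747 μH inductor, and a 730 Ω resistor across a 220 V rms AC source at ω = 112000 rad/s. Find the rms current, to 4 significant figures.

873.7 mA

X_L = ωL = 83.66 Ω
X_C = 1/(ωC) = 63.78 Ω
Parallel: admittances add. Y = 1/R + 1/(jωL) + jωC
Y = (0.001370 + j0.003727) S
|Y| = 0.003971 S → |Z| = 1/|Y| = 251.8 Ω, ∠Z = −∠Y = -69.82°
I = V/|Z| = 220/251.8 = 873.7 mA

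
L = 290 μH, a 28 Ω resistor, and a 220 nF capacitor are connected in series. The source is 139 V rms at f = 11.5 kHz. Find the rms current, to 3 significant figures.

ω = 2πf = 72260 rad/s
X_L = ωL = 21.0 Ω
X_C = 1/(ωC) = 62.9 Ω
Net reactance X = X_L − X_C = -42.0 Ω
Z = 28.0 − j42.0 Ω
|Z| = √(28.0² + 42.0²) = 50.4 Ω
I = V/|Z| = 139/50.4 = 2.76 A

2.76 A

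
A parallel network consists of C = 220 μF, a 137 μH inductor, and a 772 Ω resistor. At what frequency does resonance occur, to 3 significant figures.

917 Hz

ω₀ = 1/√(LC) = 1/√(0.000137 × 0.00022) = 5760 rad/s
f₀ = ω₀/(2π) = 917 Hz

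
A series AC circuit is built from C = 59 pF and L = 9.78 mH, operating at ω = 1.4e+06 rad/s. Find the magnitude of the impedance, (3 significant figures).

1590 Ω

X_L = ωL = 13700 Ω
X_C = 1/(ωC) = 12100 Ω
Net reactance X = X_L − X_C = 1590 Ω
Z = j1590 Ω
|Z| = √(0² + 1590²) = 1590 Ω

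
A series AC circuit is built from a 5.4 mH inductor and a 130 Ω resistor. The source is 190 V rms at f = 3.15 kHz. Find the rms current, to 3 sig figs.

ω = 2πf = 19790 rad/s
X_L = ωL = 107 Ω
Z = 130 + j107 Ω
|Z| = √(130² + 107²) = 168 Ω
I = V/|Z| = 190/168 = 1.13 A

1.13 A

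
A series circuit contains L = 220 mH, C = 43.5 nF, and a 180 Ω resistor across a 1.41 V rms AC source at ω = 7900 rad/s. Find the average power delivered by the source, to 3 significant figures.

255 μW

X_L = ωL = 1740 Ω
X_C = 1/(ωC) = 2910 Ω
Net reactance X = X_L − X_C = -1170 Ω
Z = 180 − j1170 Ω
|Z| = √(180² + 1170²) = 1190 Ω
∠Z = arctan(-1170/180) = -81.3°
I = V/|Z| = 1.19 mA
P = VI cos φ = 1.41 × 0.00119 × cos(-81.3°) = 255 μW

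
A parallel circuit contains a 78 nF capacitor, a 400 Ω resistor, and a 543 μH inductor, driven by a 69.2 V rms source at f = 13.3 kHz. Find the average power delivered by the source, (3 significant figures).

ω = 2πf = 83570 rad/s
X_L = ωL = 45.4 Ω
X_C = 1/(ωC) = 153 Ω
Parallel: admittances add. Y = 1/R + 1/(jωL) + jωC
Y = (0.00250 − j0.0155) S
|Y| = 0.0157 S → |Z| = 1/|Y| = 63.6 Ω, ∠Z = −∠Y = 80.8°
I = V/|Z| = 1.09 A
P = VI cos φ = 69.2 × 1.09 × cos(80.8°) = 12.0 W

12.0 W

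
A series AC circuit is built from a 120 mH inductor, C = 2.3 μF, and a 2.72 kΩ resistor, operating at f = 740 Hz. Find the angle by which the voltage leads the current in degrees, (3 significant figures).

ω = 2πf = 4650 rad/s
X_L = ωL = 558 Ω
X_C = 1/(ωC) = 93.5 Ω
Net reactance X = X_L − X_C = 464 Ω
Z = 2720 + j464 Ω
|Z| = √(2720² + 464²) = 2760 Ω
∠Z = arctan(464/2720) = 9.69°

9.69°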